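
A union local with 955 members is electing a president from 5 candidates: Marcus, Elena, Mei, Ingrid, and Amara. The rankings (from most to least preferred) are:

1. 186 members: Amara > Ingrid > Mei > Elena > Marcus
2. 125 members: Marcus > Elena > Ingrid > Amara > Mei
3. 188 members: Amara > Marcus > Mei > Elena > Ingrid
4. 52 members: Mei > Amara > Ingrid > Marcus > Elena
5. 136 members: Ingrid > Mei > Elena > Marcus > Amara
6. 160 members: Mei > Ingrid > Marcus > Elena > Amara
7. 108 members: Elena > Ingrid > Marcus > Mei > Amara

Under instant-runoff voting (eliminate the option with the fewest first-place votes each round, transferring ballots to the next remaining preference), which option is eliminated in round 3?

Round 1: Marcus 125, Elena 108, Mei 212, Ingrid 136, Amara 374. Eliminate Elena.
Round 2: Marcus 125, Mei 212, Ingrid 244, Amara 374. Eliminate Marcus.
Round 3: Mei 212, Ingrid 369, Amara 374. Eliminate Mei.

Mei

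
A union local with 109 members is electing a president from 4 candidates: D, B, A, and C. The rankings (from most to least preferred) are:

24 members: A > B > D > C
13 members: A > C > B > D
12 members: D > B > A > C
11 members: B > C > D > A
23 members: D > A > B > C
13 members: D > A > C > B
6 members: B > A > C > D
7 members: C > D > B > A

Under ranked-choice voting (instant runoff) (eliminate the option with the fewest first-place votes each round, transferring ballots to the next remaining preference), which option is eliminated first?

Round 1: D 48, B 17, A 37, C 7. Eliminate C.

C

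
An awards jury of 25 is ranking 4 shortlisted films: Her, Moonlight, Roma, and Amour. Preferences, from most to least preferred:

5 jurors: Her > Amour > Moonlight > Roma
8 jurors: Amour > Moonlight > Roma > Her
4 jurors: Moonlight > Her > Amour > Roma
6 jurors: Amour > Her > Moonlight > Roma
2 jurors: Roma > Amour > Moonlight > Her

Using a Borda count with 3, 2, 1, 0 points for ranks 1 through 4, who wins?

Her: 5·3 + 8·0 + 4·2 + 6·2 + 2·0 = 35
Moonlight: 5·1 + 8·2 + 4·3 + 6·1 + 2·1 = 41
Roma: 5·0 + 8·1 + 4·0 + 6·0 + 2·3 = 14
Amour: 5·2 + 8·3 + 4·1 + 6·3 + 2·2 = 60
Amour has the highest Borda score (60).

Amour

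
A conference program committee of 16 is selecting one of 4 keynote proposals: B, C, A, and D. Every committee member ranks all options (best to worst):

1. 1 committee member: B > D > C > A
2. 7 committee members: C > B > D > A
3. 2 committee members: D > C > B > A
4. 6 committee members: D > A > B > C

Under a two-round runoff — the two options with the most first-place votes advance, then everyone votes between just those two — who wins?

D

Round 1 first-place votes: B 1, C 7, A 0, D 8.
D and C advance.
Runoff: D is preferred to C by 9 voters; C by 7.
D wins the runoff.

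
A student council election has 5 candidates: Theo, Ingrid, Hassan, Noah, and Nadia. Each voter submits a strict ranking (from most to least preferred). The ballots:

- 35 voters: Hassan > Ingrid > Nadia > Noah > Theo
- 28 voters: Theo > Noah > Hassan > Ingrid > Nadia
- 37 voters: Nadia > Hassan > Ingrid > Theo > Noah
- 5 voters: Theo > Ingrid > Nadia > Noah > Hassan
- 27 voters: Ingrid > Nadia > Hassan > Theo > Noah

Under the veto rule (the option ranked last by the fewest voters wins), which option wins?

Last-place votes: Theo 35, Ingrid 0, Hassan 5, Noah 64, Nadia 28.
Ingrid is ranked last by the fewest voters, so Ingrid wins.

Ingrid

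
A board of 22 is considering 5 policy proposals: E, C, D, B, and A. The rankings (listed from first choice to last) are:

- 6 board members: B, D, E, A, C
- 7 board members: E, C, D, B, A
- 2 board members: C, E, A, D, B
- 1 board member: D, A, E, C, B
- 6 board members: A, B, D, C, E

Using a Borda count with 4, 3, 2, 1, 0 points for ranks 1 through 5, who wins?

E: 6·2 + 7·4 + 2·3 + 1·2 + 6·0 = 48
C: 6·0 + 7·3 + 2·4 + 1·1 + 6·1 = 36
D: 6·3 + 7·2 + 2·1 + 1·4 + 6·2 = 50
B: 6·4 + 7·1 + 2·0 + 1·0 + 6·3 = 49
A: 6·1 + 7·0 + 2·2 + 1·3 + 6·4 = 37
D has the highest Borda score (50).

D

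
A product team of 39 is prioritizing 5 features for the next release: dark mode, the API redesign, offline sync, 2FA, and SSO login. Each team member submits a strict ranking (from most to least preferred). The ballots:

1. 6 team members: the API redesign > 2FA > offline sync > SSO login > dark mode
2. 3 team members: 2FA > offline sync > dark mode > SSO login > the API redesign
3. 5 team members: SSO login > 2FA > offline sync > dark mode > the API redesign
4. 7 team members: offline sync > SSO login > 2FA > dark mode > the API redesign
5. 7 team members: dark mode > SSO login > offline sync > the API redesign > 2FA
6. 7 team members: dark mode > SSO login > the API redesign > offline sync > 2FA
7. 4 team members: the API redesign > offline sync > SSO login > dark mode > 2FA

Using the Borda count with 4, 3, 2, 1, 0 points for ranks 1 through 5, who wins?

SSO login

dark mode: 6·0 + 3·2 + 5·1 + 7·1 + 7·4 + 7·4 + 4·1 = 78
the API redesign: 6·4 + 3·0 + 5·0 + 7·0 + 7·1 + 7·2 + 4·4 = 61
offline sync: 6·2 + 3·3 + 5·2 + 7·4 + 7·2 + 7·1 + 4·3 = 92
2FA: 6·3 + 3·4 + 5·3 + 7·2 + 7·0 + 7·0 + 4·0 = 59
SSO login: 6·1 + 3·1 + 5·4 + 7·3 + 7·3 + 7·3 + 4·2 = 100
SSO login has the highest Borda score (100).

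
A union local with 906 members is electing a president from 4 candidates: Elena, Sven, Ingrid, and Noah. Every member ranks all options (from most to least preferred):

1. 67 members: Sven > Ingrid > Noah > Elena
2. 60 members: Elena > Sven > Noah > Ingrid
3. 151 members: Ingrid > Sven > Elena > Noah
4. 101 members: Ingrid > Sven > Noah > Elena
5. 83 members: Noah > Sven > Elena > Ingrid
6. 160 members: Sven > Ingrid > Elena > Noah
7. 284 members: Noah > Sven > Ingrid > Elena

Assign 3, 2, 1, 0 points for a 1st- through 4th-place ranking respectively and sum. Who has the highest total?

Elena: 67·0 + 60·3 + 151·1 + 101·0 + 83·1 + 160·1 + 284·0 = 574
Sven: 67·3 + 60·2 + 151·2 + 101·2 + 83·2 + 160·3 + 284·2 = 2039
Ingrid: 67·2 + 60·0 + 151·3 + 101·3 + 83·0 + 160·2 + 284·1 = 1494
Noah: 67·1 + 60·1 + 151·0 + 101·1 + 83·3 + 160·0 + 284·3 = 1329
Sven has the highest Borda score (2039).

Sven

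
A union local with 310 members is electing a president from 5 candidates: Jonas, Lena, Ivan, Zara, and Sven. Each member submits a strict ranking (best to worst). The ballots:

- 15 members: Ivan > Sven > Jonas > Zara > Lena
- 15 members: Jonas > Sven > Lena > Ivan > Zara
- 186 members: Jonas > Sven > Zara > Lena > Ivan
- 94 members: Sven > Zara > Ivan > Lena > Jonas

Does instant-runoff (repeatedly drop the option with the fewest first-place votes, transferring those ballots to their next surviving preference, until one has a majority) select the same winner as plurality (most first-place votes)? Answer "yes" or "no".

Instant-runoff — R1 Jonas 201, Lena 0, Ivan 15, Zara 0, Sven 94 (Jonas winner). Winner: Jonas.
Plurality — first-place votes: Jonas 201, Lena 0, Ivan 15, Zara 0, Sven 94. Winner: Jonas.
The two methods agree.

yes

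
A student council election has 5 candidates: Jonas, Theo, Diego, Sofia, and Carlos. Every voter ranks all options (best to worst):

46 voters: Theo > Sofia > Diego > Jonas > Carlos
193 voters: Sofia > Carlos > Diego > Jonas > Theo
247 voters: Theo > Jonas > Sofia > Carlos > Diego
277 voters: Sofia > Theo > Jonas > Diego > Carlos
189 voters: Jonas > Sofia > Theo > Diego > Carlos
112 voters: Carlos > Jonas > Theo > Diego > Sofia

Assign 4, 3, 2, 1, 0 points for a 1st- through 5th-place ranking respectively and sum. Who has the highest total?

Jonas: 46·1 + 193·1 + 247·3 + 277·2 + 189·4 + 112·3 = 2626
Theo: 46·4 + 193·0 + 247·4 + 277·3 + 189·2 + 112·2 = 2605
Diego: 46·2 + 193·2 + 247·0 + 277·1 + 189·1 + 112·1 = 1056
Sofia: 46·3 + 193·4 + 247·2 + 277·4 + 189·3 + 112·0 = 3079
Carlos: 46·0 + 193·3 + 247·1 + 277·0 + 189·0 + 112·4 = 1274
Sofia has the highest Borda score (3079).

Sofia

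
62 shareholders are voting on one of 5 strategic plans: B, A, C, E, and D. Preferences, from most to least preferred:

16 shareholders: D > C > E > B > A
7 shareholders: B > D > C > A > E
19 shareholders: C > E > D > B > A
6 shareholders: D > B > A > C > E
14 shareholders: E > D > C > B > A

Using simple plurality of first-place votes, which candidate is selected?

First-place votes: B 7, A 0, C 19, E 14, D 22.
D has the most first-place votes.

D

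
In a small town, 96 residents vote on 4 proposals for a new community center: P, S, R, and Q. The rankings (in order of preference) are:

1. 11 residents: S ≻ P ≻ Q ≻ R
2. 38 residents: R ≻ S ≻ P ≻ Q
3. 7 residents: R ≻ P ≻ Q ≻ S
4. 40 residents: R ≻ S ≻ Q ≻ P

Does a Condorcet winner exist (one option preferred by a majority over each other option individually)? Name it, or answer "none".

R

R vs P: 85–11 for R.
R vs S: 85–11 for R.
R vs Q: 85–11 for R.
R beats every other option head-to-head.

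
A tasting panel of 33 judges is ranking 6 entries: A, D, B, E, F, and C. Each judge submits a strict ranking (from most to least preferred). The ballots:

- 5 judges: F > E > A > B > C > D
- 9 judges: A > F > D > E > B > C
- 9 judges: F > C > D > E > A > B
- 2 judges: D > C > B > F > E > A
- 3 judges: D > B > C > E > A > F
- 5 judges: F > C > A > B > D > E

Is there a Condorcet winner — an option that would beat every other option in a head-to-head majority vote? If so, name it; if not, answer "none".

F vs A: 21–12 for F.
F vs D: 28–5 for F.
F vs B: 28–5 for F.
F vs E: 30–3 for F.
F vs C: 28–5 for F.
F beats every other option head-to-head.

F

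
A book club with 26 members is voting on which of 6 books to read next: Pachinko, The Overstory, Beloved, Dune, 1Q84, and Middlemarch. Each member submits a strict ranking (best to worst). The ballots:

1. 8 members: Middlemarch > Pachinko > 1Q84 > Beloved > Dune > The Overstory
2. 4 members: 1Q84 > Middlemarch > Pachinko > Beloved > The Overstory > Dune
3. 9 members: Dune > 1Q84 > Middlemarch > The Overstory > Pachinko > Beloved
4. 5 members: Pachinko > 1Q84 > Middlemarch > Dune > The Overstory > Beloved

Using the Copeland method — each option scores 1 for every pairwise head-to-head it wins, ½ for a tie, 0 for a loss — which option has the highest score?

Pachinko: beats The Overstory, Beloved, and Dune; ties 1Q84; loses to Middlemarch → score 3.5.
The Overstory: beats Beloved; loses to Pachinko, Dune, 1Q84, and Middlemarch → score 1.
Beloved: loses to Pachinko, The Overstory, Dune, 1Q84, and Middlemarch → score 0.
Dune: beats The Overstory and Beloved; loses to Pachinko, 1Q84, and Middlemarch → score 2.
1Q84: beats The Overstory, Beloved, Dune, and Middlemarch; ties Pachinko → score 4.5.
Middlemarch: beats Pachinko, The Overstory, Beloved, and Dune; loses to 1Q84 → score 4.
1Q84 has the best pairwise record.

1Q84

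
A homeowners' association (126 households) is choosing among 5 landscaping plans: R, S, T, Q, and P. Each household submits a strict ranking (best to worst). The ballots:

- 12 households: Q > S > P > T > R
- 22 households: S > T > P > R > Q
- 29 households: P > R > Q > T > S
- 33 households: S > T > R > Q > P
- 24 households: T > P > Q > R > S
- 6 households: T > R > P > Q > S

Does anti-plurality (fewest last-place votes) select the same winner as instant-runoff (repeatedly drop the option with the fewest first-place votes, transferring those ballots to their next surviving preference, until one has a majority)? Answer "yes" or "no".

Anti-plurality — last-place votes: R 12, S 59, T 0, Q 22, P 33. Winner: T.
Instant-runoff — R1 R 0, S 55, T 30, Q 12, P 29 (R out); R2 S 55, T 30, Q 12, P 29 (Q out); R3 S 67, T 30, P 29 (S winner). Winner: S.
The two methods disagree.

no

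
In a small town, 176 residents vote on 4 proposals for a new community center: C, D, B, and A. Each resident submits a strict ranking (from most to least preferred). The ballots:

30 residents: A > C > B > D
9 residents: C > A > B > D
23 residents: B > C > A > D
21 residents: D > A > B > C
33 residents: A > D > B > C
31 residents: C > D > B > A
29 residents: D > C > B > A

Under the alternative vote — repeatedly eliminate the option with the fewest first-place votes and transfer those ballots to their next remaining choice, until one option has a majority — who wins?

C

Round 1: C 40, D 50, B 23, A 63. Eliminate B.
Round 2: C 63, D 50, A 63. Eliminate D.
Round 3: C 92, A 84. C has a majority.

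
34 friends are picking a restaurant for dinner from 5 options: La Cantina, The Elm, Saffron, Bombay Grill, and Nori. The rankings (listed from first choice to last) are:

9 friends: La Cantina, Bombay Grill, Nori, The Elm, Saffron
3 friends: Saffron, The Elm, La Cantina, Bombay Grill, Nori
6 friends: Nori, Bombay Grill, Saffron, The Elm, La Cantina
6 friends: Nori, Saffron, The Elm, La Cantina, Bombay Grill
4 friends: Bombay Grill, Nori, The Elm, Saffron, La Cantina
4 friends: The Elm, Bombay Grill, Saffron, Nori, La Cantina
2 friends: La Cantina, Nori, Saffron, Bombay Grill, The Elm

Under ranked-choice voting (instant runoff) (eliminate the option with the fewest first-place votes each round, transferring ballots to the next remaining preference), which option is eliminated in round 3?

Round 1: La Cantina 11, The Elm 4, Saffron 3, Bombay Grill 4, Nori 12. Eliminate Saffron.
Round 2: La Cantina 11, The Elm 7, Bombay Grill 4, Nori 12. Eliminate Bombay Grill.
Round 3: La Cantina 11, The Elm 7, Nori 16. Eliminate The Elm.

The Elm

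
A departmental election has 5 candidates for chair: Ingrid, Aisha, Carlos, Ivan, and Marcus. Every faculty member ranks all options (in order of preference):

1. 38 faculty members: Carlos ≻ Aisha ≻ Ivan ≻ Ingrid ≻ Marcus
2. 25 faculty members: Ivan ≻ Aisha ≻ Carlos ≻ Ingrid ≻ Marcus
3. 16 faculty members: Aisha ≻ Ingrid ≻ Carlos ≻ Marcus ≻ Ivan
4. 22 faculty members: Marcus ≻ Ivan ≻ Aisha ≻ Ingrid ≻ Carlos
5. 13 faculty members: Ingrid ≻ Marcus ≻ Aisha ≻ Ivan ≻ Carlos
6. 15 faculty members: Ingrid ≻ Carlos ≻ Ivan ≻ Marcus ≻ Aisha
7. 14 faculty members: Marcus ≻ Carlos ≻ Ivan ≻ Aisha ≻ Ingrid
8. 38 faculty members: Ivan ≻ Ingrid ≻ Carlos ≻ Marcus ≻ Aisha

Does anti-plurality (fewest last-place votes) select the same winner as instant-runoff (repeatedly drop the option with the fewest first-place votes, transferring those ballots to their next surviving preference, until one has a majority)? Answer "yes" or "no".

no

Anti-plurality — last-place votes: Ingrid 14, Aisha 53, Carlos 35, Ivan 16, Marcus 63. Winner: Ingrid.
Instant-runoff — R1 Ingrid 28, Aisha 16, Carlos 38, Ivan 63, Marcus 36 (Aisha out); R2 Ingrid 44, Carlos 38, Ivan 63, Marcus 36 (Marcus out); R3 Ingrid 44, Carlos 52, Ivan 85 (Ingrid out); R4 Carlos 83, Ivan 98 (Ivan winner). Winner: Ivan.
The two methods disagree.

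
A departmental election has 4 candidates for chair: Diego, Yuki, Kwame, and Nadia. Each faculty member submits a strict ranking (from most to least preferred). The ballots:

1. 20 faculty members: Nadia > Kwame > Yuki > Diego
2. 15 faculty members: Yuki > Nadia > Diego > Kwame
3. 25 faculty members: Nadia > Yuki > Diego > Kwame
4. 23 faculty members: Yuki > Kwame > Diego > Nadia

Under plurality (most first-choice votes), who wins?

Nadia

First-place votes: Diego 0, Yuki 38, Kwame 0, Nadia 45.
Nadia has the most first-place votes.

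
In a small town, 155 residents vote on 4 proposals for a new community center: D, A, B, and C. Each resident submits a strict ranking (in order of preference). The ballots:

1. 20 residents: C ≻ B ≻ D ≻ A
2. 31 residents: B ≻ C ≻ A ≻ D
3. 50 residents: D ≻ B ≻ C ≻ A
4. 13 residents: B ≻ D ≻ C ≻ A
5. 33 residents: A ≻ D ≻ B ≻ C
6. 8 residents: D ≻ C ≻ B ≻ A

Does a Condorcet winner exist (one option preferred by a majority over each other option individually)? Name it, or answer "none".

D

D vs A: 91–64 for D.
D vs B: 91–64 for D.
D vs C: 104–51 for D.
D beats every other option head-to-head.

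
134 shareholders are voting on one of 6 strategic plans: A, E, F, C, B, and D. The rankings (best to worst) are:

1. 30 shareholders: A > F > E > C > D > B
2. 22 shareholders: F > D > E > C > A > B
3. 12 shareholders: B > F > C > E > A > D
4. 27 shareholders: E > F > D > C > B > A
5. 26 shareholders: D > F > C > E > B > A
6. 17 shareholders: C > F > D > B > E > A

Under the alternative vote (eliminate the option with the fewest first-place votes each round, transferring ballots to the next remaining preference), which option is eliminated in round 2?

Round 1: A 30, E 27, F 22, C 17, B 12, D 26. Eliminate B.
Round 2: A 30, E 27, F 34, C 17, D 26. Eliminate C.

C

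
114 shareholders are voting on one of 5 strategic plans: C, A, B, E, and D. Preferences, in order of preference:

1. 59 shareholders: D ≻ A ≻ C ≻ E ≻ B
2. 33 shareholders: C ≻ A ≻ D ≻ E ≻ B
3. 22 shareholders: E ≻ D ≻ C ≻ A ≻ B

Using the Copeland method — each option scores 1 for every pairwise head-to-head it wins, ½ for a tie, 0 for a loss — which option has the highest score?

C: beats B and E; loses to A and D → score 2.
A: beats C, B, and E; loses to D → score 3.
B: loses to C, A, E, and D → score 0.
E: beats B; loses to C, A, and D → score 1.
D: beats C, A, B, and E → score 4.
D has the best pairwise record.

D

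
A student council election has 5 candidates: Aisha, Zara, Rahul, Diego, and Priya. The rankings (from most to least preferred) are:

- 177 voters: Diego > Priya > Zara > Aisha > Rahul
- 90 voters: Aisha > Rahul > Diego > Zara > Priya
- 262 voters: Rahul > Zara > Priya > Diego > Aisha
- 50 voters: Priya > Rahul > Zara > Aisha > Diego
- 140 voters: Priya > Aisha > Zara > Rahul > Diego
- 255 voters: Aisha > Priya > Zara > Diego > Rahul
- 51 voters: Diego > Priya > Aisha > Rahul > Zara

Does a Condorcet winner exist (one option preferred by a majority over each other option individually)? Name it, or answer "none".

Priya vs Aisha: 680–345 for Priya.
Priya vs Zara: 673–352 for Priya.
Priya vs Rahul: 673–352 for Priya.
Priya vs Diego: 707–318 for Priya.
Priya beats every other option head-to-head.

Priya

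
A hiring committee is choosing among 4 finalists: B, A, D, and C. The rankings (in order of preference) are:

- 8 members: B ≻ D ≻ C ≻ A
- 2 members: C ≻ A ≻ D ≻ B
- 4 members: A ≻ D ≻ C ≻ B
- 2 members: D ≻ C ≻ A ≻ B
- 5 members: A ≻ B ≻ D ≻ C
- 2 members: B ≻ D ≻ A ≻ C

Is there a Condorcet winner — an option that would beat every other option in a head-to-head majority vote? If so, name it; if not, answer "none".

none

Checking pairwise contests:
A beats B 13–10.
D beats A 12–11.
B beats D 15–8.
B beats C 15–8.
Every option loses at least one head-to-head, so there is no Condorcet winner.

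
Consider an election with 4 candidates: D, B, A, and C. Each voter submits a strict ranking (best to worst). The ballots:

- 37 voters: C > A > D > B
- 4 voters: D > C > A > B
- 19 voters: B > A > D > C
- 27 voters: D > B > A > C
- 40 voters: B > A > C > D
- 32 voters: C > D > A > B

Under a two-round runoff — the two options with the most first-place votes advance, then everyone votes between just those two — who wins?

B

Round 1 first-place votes: D 31, B 59, A 0, C 69.
C and B advance.
Runoff: C is preferred to B by 73 voters; B by 86.
B wins the runoff.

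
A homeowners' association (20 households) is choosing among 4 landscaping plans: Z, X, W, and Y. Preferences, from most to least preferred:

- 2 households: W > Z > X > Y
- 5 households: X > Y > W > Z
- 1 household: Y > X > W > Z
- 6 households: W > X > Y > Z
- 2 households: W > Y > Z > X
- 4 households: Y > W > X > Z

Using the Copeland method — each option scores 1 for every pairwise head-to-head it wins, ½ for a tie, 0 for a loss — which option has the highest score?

Z: loses to X, W, and Y → score 0.
X: beats Z and Y; loses to W → score 2.
W: beats Z and X; ties Y → score 2.5.
Y: beats Z; ties W; loses to X → score 1.5.
W has the best pairwise record.

W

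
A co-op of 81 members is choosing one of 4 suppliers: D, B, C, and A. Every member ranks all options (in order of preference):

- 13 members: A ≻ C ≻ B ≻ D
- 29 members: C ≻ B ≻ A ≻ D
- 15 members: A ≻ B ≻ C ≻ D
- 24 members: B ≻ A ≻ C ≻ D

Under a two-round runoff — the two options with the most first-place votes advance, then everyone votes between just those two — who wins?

Round 1 first-place votes: D 0, B 24, C 29, A 28.
C and A advance.
Runoff: C is preferred to A by 29 voters; A by 52.
A wins the runoff.

A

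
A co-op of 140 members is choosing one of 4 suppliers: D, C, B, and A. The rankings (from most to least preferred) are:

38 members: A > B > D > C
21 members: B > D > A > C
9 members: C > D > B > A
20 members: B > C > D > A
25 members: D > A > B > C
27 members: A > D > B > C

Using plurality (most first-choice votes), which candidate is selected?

A

First-place votes: D 25, C 9, B 41, A 65.
A has the most first-place votes.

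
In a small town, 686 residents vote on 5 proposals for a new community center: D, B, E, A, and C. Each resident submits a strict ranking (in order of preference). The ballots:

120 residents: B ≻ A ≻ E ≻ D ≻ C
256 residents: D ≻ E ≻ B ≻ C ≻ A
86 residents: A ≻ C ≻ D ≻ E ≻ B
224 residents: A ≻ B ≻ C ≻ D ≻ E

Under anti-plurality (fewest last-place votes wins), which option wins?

Last-place votes: D 0, B 86, E 224, A 256, C 120.
D is ranked last by the fewest voters, so D wins.

D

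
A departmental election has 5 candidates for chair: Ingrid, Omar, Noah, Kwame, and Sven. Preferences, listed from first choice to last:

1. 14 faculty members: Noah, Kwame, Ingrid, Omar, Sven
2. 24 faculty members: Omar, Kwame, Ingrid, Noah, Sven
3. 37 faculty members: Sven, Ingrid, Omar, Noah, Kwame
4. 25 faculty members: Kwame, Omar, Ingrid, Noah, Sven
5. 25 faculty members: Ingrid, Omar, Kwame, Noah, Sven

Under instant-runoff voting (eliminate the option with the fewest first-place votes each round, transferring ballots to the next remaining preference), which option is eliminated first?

Round 1: Ingrid 25, Omar 24, Noah 14, Kwame 25, Sven 37. Eliminate Noah.

Noah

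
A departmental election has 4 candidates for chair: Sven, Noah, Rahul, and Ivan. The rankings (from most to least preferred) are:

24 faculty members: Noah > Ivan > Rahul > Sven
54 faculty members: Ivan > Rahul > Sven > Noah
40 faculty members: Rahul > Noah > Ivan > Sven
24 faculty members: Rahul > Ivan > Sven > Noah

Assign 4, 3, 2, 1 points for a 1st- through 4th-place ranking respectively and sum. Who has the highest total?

Rahul

Sven: 24·1 + 54·2 + 40·1 + 24·2 = 220
Noah: 24·4 + 54·1 + 40·3 + 24·1 = 294
Rahul: 24·2 + 54·3 + 40·4 + 24·4 = 466
Ivan: 24·3 + 54·4 + 40·2 + 24·3 = 440
Rahul has the highest Borda score (466).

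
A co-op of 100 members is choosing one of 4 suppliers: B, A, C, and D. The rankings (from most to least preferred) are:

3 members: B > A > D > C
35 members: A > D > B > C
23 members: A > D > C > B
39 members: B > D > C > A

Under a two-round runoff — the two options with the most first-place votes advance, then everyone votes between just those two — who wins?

Round 1 first-place votes: B 42, A 58, C 0, D 0.
A and B advance.
Runoff: A is preferred to B by 58 voters; B by 42.
A wins the runoff.

A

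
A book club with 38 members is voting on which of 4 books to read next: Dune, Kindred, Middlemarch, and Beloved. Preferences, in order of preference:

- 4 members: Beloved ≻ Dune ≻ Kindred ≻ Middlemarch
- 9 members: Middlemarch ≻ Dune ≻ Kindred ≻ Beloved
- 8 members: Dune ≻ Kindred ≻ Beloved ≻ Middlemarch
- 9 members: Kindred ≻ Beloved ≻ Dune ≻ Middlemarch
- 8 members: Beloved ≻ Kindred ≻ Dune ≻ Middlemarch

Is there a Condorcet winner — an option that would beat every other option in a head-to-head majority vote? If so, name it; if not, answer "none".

none

Checking pairwise contests:
Beloved beats Dune 21–17.
Dune beats Kindred 21–17.
Dune beats Middlemarch 29–9.
Kindred beats Beloved 26–12.
Every option loses at least one head-to-head, so there is no Condorcet winner.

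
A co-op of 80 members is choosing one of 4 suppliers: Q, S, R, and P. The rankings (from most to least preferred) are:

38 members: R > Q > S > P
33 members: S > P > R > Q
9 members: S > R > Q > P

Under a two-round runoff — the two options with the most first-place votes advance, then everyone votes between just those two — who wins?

S

Round 1 first-place votes: Q 0, S 42, R 38, P 0.
S and R advance.
Runoff: S is preferred to R by 42 voters; R by 38.
S wins the runoff.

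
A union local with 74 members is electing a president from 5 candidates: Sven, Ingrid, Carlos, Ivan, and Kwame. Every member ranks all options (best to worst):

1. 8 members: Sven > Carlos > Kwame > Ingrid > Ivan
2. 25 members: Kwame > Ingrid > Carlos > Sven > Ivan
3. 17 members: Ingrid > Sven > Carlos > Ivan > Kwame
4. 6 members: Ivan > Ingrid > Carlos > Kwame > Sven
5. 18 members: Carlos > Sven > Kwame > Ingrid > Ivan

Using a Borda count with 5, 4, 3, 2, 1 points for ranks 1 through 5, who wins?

Sven: 8·5 + 25·2 + 17·4 + 6·1 + 18·4 = 236
Ingrid: 8·2 + 25·4 + 17·5 + 6·4 + 18·2 = 261
Carlos: 8·4 + 25·3 + 17·3 + 6·3 + 18·5 = 266
Ivan: 8·1 + 25·1 + 17·2 + 6·5 + 18·1 = 115
Kwame: 8·3 + 25·5 + 17·1 + 6·2 + 18·3 = 232
Carlos has the highest Borda score (266).

Carlos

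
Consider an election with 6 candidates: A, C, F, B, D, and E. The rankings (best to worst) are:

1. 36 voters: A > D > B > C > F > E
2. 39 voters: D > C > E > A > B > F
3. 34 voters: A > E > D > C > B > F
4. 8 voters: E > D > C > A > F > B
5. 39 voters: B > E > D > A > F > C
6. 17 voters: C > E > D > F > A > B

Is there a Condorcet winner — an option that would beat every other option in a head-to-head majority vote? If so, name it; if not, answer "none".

Checking pairwise contests:
D beats A 103–70.
A beats C 109–64.
A beats F 156–17.
A beats B 134–39.
E beats D 98–75.
C beats E 92–81.
Every option loses at least one head-to-head, so there is no Condorcet winner.

none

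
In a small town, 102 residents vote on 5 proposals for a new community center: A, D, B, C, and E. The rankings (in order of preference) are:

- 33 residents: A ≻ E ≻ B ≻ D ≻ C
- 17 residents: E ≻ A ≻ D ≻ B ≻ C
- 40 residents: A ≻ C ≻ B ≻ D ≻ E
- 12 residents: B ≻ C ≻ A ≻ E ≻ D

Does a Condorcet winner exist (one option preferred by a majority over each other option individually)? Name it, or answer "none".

A

A vs D: 102–0 for A.
A vs B: 90–12 for A.
A vs C: 90–12 for A.
A vs E: 85–17 for A.
A beats every other option head-to-head.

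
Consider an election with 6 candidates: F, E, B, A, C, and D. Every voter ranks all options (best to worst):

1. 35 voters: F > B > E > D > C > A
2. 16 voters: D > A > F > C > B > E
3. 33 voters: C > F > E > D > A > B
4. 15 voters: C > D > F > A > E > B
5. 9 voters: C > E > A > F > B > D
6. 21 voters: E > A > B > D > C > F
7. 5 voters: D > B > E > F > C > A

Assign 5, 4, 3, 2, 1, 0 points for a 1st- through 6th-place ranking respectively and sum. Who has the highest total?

F

F: 35·5 + 16·3 + 33·4 + 15·3 + 9·2 + 21·0 + 5·2 = 428
E: 35·3 + 16·0 + 33·3 + 15·1 + 9·4 + 21·5 + 5·3 = 375
B: 35·4 + 16·1 + 33·0 + 15·0 + 9·1 + 21·3 + 5·4 = 248
A: 35·0 + 16·4 + 33·1 + 15·2 + 9·3 + 21·4 + 5·0 = 238
C: 35·1 + 16·2 + 33·5 + 15·5 + 9·5 + 21·1 + 5·1 = 378
D: 35·2 + 16·5 + 33·2 + 15·4 + 9·0 + 21·2 + 5·5 = 343
F has the highest Borda score (428).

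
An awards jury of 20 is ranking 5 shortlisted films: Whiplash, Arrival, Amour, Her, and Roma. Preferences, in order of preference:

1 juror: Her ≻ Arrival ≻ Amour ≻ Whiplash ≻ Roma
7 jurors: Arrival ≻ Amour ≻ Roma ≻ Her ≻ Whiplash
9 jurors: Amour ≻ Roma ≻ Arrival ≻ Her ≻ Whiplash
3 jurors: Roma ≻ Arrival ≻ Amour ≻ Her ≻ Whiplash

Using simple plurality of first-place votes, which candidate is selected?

First-place votes: Whiplash 0, Arrival 7, Amour 9, Her 1, Roma 3.
Amour has the most first-place votes.

Amour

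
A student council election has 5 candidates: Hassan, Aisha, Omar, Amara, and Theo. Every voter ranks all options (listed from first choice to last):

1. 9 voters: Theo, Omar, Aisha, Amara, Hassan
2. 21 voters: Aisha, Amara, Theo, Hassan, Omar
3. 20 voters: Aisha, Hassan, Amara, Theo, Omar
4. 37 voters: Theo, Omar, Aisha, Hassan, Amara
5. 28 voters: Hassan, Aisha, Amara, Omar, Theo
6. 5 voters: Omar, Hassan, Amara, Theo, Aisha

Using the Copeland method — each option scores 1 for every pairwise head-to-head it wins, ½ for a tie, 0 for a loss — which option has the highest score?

Aisha

Hassan: beats Omar and Amara; loses to Aisha and Theo → score 2.
Aisha: beats Hassan, Omar, Amara, and Theo → score 4.
Omar: loses to Hassan, Aisha, Amara, and Theo → score 0.
Amara: beats Omar and Theo; loses to Hassan and Aisha → score 2.
Theo: beats Hassan and Omar; loses to Aisha and Amara → score 2.
Aisha has the best pairwise record.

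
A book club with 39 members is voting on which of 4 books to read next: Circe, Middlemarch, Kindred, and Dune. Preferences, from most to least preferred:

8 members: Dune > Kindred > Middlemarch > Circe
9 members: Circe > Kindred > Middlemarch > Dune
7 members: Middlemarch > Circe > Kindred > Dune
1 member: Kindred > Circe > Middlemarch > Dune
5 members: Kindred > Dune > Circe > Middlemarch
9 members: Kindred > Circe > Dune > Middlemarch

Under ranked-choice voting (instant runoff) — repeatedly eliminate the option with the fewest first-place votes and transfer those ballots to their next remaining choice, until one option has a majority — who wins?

Kindred

Round 1: Circe 9, Middlemarch 7, Kindred 15, Dune 8. Eliminate Middlemarch.
Round 2: Circe 16, Kindred 15, Dune 8. Eliminate Dune.
Round 3: Circe 16, Kindred 23. Kindred has a majority.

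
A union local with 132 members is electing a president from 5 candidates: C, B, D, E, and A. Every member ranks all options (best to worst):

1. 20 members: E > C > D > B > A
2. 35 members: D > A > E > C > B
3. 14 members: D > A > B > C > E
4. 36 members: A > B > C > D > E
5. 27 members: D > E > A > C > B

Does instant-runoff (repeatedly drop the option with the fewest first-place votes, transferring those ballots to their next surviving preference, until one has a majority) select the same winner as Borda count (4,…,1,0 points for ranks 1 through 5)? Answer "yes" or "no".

Instant-runoff — R1 C 0, B 0, D 76, E 20, A 36 (D winner). Winner: D.
Borda — scores: C 208, B 156, D 380, E 231, A 345. Winner: D.
The two methods agree.

yes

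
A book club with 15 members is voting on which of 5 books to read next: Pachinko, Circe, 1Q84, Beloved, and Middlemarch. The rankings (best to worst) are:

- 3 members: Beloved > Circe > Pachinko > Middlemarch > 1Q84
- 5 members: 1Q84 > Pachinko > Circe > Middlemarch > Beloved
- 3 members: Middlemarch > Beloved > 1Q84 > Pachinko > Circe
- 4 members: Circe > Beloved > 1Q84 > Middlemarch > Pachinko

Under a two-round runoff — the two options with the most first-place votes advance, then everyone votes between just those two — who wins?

1Q84

Round 1 first-place votes: Pachinko 0, Circe 4, 1Q84 5, Beloved 3, Middlemarch 3.
1Q84 and Circe advance.
Runoff: 1Q84 is preferred to Circe by 8 voters; Circe by 7.
1Q84 wins the runoff.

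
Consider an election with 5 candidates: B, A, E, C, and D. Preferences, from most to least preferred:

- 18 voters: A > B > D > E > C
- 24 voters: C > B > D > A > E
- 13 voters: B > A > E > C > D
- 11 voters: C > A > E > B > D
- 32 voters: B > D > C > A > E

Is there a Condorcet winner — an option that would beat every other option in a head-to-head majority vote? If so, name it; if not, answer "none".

B vs A: 69–29 for B.
B vs E: 87–11 for B.
B vs C: 63–35 for B.
B vs D: 98–0 for B.
B beats every other option head-to-head.

B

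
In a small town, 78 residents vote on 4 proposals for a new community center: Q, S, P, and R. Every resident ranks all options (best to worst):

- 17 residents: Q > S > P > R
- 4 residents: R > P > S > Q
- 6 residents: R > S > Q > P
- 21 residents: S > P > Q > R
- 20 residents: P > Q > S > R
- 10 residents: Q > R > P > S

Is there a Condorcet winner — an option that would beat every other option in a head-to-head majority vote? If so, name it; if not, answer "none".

none

Checking pairwise contests:
P beats Q 45–33.
Q beats S 47–31.
S beats P 44–34.
Q beats R 68–10.
Every option loses at least one head-to-head, so there is no Condorcet winner.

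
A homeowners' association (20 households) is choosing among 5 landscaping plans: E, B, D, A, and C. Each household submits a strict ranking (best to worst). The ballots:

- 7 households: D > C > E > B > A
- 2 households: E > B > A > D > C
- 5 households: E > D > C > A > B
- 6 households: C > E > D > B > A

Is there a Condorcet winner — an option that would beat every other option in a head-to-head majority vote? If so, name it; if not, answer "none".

Checking pairwise contests:
C beats E 13–7.
E beats B 20–0.
E beats D 13–7.
E beats A 20–0.
D beats C 14–6.
Every option loses at least one head-to-head, so there is no Condorcet winner.

none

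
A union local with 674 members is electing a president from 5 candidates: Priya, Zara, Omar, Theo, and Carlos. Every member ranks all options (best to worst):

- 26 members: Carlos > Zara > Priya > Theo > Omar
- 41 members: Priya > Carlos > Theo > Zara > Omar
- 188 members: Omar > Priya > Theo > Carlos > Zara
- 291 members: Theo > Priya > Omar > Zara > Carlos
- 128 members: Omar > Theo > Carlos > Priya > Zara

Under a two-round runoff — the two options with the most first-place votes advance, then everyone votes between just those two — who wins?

Round 1 first-place votes: Priya 41, Zara 0, Omar 316, Theo 291, Carlos 26.
Omar and Theo advance.
Runoff: Omar is preferred to Theo by 316 voters; Theo by 358.
Theo wins the runoff.

Theo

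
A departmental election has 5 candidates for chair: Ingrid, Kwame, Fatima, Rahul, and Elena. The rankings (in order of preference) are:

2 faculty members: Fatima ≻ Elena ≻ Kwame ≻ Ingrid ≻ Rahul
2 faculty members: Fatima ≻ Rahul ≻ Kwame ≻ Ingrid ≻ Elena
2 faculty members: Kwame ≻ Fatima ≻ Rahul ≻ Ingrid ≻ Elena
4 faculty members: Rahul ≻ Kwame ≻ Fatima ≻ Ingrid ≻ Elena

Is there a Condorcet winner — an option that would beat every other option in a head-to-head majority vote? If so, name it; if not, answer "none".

Checking pairwise contests:
Kwame beats Ingrid 10–0.
Rahul beats Kwame 6–4.
Kwame beats Fatima 6–4.
Fatima beats Rahul 6–4.
Ingrid beats Elena 8–2.
Every option loses at least one head-to-head, so there is no Condorcet winner.

none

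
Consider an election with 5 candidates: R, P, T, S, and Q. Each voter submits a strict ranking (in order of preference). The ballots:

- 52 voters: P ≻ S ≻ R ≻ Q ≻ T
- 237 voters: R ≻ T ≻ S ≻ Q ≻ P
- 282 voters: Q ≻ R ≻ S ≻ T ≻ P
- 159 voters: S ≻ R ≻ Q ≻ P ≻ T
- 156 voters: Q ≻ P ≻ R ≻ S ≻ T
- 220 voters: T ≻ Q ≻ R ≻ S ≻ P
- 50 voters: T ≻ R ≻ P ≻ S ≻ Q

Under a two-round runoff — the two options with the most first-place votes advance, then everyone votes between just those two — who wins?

Round 1 first-place votes: R 237, P 52, T 270, S 159, Q 438.
Q and T advance.
Runoff: Q is preferred to T by 649 voters; T by 507.
Q wins the runoff.

Q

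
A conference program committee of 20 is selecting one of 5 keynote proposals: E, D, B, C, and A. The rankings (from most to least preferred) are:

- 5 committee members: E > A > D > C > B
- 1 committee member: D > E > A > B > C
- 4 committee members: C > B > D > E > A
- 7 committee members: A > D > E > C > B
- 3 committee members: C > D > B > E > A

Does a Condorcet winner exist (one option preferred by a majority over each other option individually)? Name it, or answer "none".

none

Checking pairwise contests:
D beats E 15–5.
A beats D 12–8.
E beats B 13–7.
E beats C 13–7.
E beats A 13–7.
Every option loses at least one head-to-head, so there is no Condorcet winner.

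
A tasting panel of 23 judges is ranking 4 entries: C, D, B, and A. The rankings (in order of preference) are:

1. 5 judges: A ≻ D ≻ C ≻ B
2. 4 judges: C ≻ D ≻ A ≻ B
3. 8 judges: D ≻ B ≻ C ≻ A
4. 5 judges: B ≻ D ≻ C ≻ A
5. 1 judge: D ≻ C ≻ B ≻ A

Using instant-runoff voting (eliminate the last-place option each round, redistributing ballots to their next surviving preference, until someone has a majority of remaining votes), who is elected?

Round 1: C 4, D 9, B 5, A 5. Eliminate C.
Round 2: D 13, B 5, A 5. D has a majority.

D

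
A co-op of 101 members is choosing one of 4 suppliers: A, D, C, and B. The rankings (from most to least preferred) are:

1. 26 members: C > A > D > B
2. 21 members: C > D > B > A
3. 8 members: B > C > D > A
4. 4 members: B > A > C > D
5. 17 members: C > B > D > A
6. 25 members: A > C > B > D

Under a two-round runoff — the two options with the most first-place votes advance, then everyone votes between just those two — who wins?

Round 1 first-place votes: A 25, D 0, C 64, B 12.
C and A advance.
Runoff: C is preferred to A by 72 voters; A by 29.
C wins the runoff.

C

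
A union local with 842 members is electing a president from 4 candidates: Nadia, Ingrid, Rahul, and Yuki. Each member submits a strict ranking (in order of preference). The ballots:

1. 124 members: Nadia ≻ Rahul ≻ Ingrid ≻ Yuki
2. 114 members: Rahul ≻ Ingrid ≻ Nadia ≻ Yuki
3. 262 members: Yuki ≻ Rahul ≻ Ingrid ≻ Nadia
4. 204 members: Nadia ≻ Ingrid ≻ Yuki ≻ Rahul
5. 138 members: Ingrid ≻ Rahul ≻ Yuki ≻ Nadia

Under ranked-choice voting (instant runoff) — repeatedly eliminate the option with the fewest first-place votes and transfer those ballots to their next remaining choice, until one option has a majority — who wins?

Round 1: Nadia 328, Ingrid 138, Rahul 114, Yuki 262. Eliminate Rahul.
Round 2: Nadia 328, Ingrid 252, Yuki 262. Eliminate Ingrid.
Round 3: Nadia 442, Yuki 400. Nadia has a majority.

Nadia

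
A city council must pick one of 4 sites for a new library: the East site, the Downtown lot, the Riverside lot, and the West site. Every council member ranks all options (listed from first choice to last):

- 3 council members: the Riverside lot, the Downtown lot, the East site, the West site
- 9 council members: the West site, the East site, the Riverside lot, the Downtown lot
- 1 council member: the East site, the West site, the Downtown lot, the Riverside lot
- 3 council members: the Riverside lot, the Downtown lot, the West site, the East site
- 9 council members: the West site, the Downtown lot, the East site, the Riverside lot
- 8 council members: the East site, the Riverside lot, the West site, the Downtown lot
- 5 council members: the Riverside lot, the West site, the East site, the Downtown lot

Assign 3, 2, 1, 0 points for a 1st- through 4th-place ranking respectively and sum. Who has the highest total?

the West site

the East site: 3·1 + 9·2 + 1·3 + 3·0 + 9·1 + 8·3 + 5·1 = 62
the Downtown lot: 3·2 + 9·0 + 1·1 + 3·2 + 9·2 + 8·0 + 5·0 = 31
the Riverside lot: 3·3 + 9·1 + 1·0 + 3·3 + 9·0 + 8·2 + 5·3 = 58
the West site: 3·0 + 9·3 + 1·2 + 3·1 + 9·3 + 8·1 + 5·2 = 77
the West site has the highest Borda score (77).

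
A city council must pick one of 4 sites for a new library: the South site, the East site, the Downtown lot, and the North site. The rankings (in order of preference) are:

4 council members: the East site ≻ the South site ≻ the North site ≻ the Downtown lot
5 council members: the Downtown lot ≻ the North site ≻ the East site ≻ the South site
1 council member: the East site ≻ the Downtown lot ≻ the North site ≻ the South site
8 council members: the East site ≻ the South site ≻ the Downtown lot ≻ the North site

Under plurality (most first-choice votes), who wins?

the East site

First-place votes: the South site 0, the East site 13, the Downtown lot 5, the North site 0.
the East site has the most first-place votes.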